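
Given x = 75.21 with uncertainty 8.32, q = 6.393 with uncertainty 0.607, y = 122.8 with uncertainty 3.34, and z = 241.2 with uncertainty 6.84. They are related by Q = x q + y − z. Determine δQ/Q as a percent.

Let p = x·q = 480.8. δp/p = √((1·δx/x)² + (1·δq/q)²) = √(0.0122 + 0.00902) = 0.146, so δp = 70.1.
Q = p + y − z: δQ = √(δp² + δy² + δz²) = √(4910 + 11.2 + 46.8) = 70.5
Q = 362.4, so δQ/Q = 70.5/362.4 = 0.195.

19.5%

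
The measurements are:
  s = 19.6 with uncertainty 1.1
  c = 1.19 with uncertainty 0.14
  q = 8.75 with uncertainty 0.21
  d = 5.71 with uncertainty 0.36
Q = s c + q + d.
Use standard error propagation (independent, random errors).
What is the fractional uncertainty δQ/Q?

Let p = s·c = 23.3. δp/p = √((1·δs/s)² + (1·δc/c)²) = √(0.00315 + 0.0138) = 0.130, so δp = 3.04.
Q = p + q + d: δQ = √(δp² + δq² + δd²) = √(9.24 + 0.0441 + 0.130) = 3.07
Q = 37.8, so δQ/Q = 3.07/37.8 = 0.0812.

0.0812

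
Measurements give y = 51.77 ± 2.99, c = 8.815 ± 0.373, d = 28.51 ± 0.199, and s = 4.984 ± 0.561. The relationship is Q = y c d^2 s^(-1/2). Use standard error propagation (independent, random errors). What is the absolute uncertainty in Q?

Relative error in a monomial: (δQ/Q)² = Σ (nᵢ · δxᵢ/xᵢ)².
  (1·δy/y)² = (1×0.0578)² = 0.00334;  (1·δc/c)² = (1×0.0423)² = 0.00179;  (2·δd/d)² = (2×0.00698)² = 0.000195;  (−½·δs/s)² = (-0.5×0.113)² = 0.00317
δQ/Q = √(0.00849) = 0.0921
Q = 166200, so δQ = 0.0921 × 166200 = 15300.

15300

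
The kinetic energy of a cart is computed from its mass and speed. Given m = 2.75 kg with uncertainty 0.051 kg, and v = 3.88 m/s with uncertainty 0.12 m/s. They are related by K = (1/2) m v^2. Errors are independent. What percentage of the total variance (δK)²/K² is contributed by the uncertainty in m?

(δK/K)² = (1·δm/m)² + (2·δv/v)²
  m term: (1×0.0185)² = 0.000344
  v term: (2×0.0309)² = 0.00383
Total = 0.00417. Share from m = 0.000344/0.00417 = 0.0825.

8.25%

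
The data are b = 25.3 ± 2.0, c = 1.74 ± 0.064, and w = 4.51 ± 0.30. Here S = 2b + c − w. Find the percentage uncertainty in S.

8.39%

Sums and differences: (δS)² = Σ (cᵢ δxᵢ)².
  (2·δb)² = 16.0;  (δc)² = 0.00410;  (δw)² = 0.0900
δS = √(16.1) = 4.01
S = 47.8, so δS/S = 4.01/47.8 = 0.0839.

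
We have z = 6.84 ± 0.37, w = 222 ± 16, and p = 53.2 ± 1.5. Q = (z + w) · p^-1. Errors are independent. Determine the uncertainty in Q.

Let u = z + w = 229. δu = √(δz² + δw²) = √(0.137 + 256) = 16.0, so δu/u = 0.0699.
Q is then a monomial in u, p:
δQ/Q = √((δu/u)² + (-1·δp/p)²) = √(0.00489 + 0.000795) = 0.0754
Q = 4.30, so δQ = 0.0754 × 4.30 = 0.324.

0.324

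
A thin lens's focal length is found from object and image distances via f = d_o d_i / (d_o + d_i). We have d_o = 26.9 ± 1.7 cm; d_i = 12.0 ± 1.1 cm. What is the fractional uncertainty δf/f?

∂f/∂d_o = (d_i/(d_o+d_i))² = 0.0952;  ∂f/∂d_i = (d_o/(d_o+d_i))² = 0.478
δf = √((∂f/∂d_o · δd_o)² + (∂f/∂d_i · δd_i)²) = √(0.0262 + 0.277) = 0.550 cm
f = 8.30 cm, so δf/f = 0.550/8.30 = 0.0663.

0.0663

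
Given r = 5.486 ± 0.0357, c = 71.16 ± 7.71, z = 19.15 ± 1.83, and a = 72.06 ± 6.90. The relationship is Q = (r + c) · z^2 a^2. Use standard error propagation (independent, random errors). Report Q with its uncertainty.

(1.460 ± 0.421) × 10^8

Let u = r + c = 76.65. δu = √(δr² + δc²) = √(0.00127 + 59.4) = 7.71, so δu/u = 0.101.
Q is then a monomial in u, z, a:
δQ/Q = √((δu/u)² + (2·δz/z)² + (2·δa/a)²) = √(0.0101 + 0.0365 + 0.0367) = 0.289
Q = 1.46e+08, so δQ = 0.289 × 1.46e+08 = 4.21e+07.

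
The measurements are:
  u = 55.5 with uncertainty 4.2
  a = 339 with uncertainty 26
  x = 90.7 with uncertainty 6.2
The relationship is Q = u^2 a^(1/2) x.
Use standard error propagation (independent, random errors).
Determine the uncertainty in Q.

8.77e+05

Relative error in a monomial: (δQ/Q)² = Σ (nᵢ · δxᵢ/xᵢ)².
  (2·δu/u)² = (2×0.0757)² = 0.0229;  (½·δa/a)² = (0.5×0.0767)² = 0.00147;  (1·δx/x)² = (1×0.0684)² = 0.00467
δQ/Q = √(0.0291) = 0.170
Q = 5.14e+06, so δQ = 0.170 × 5.14e+06 = 8.77e+05.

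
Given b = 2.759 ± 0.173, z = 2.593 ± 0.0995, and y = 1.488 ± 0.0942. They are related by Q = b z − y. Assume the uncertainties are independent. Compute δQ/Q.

Let p = b·z = 7.154. δp/p = √((1·δb/b)² + (1·δz/z)²) = √(0.00393 + 0.00147) = 0.0735, so δp = 0.526.
Q = p − y: δQ = √(δp² + δy²) = √(0.277 + 0.00887) = 0.534
Q = 5.666, so δQ/Q = 0.534/5.666 = 0.0943.

0.0943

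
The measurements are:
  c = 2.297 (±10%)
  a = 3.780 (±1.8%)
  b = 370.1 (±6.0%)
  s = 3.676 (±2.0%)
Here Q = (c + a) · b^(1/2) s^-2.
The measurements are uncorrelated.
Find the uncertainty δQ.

Let u = c + a = 6.077. δu = √(δc² + δa²) = √(0.0528 + 0.00463) = 0.240, so δu/u = 0.0394.
Q is then a monomial in u, b, s:
δQ/Q = √((δu/u)² + (½·δb/b)² + (-2·δs/s)²) = √(0.00155 + 0.000900 + 0.00160) = 0.0637
Q = 8.652, so δQ = 0.0637 × 8.652 = 0.551.

0.551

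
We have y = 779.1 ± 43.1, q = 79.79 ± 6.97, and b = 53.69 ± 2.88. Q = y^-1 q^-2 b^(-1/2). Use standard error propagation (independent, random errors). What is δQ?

Q is a product of powers, so relative uncertainties combine in quadrature:
  (-1·δy/y)² = (-1×0.0553)² = 0.00306;  (-2·δq/q)² = (-2×0.0874)² = 0.0305;  (−½·δb/b)² = (-0.5×0.0536)² = 0.000719
δQ/Q = √(0.0343) = 0.185
Q = 2.751e-08, so δQ = 0.185 × 2.751e-08 = 5.1e-09.

5.1e-09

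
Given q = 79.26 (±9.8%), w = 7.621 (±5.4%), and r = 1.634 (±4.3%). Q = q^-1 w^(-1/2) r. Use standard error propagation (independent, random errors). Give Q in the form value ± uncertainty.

0.007468 ± 0.000824

Each factor contributes (exponent × relative error)² to (δQ/Q)²:
  (-1·δq/q)² = (-1×0.0980)² = 0.00960;  (−½·δw/w)² = (-0.5×0.0540)² = 0.000729;  (1·δr/r)² = (1×0.0430)² = 0.00185
δQ/Q = √(0.0122) = 0.110
Q = 0.007468, so δQ = 0.110 × 0.007468 = 0.000824.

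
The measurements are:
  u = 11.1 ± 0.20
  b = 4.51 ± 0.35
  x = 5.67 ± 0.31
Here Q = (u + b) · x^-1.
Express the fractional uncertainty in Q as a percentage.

6.05%

Let w = u + b = 15.6. δw = √(δu² + δb²) = √(0.0400 + 0.122) = 0.403, so δw/w = 0.0258.
Q is then a monomial in w, x:
δQ/Q = √((δw/w)² + (-1·δx/x)²) = √(0.000667 + 0.00299) = 0.0605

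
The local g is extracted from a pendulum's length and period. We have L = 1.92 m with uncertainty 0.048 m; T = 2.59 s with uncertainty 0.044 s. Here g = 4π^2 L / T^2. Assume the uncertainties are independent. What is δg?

Relative error in a monomial: (δg/g)² = Σ (nᵢ · δxᵢ/xᵢ)².
  (1·δL/L)² = (1×0.0250)² = 0.000625;  (-2·δT/T)² = (-2×0.0170)² = 0.00115
δg/g = √(0.00178) = 0.0422
g = 11.3 m/s^2, so δg = 0.0422 × 11.3 = 0.477 m/s^2.

0.477 m/s^2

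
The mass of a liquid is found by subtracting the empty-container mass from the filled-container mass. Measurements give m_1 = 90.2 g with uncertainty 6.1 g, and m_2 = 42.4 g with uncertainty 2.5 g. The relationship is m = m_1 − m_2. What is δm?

m is a linear combination, so absolute uncertainties add in quadrature:
  (δm_1)² = 37.2;  (δm_2)² = 6.25
δm = √(43.5) = 6.59 g

6.59 g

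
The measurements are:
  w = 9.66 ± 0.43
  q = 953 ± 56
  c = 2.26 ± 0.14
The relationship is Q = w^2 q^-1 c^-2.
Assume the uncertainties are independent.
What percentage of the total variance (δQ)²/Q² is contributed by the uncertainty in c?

(δQ/Q)² = (2·δw/w)² + (-1·δq/q)² + (-2·δc/c)²
  w term: (2×0.0445)² = 0.00793
  q term: (-1×0.0588)² = 0.00345
  c term: (-2×0.0619)² = 0.0153
Total = 0.0267. Share from c = 0.0153/0.0267 = 0.574.

57.4%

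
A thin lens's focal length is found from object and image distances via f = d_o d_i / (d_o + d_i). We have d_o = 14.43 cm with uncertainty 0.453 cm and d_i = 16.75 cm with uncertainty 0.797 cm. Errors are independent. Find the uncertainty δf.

∂f/∂d_o = (d_i/(d_o+d_i))² = 0.289;  ∂f/∂d_i = (d_o/(d_o+d_i))² = 0.214
δf = √((∂f/∂d_o · δd_o)² + (∂f/∂d_i · δd_i)²) = √(0.0171 + 0.0291) = 0.215 cm

0.215 cm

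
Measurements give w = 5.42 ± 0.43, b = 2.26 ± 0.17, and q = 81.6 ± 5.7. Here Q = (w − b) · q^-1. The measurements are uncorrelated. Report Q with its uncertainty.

0.0387 ± 0.00628

Let u = w − b = 3.16. δu = √(δw² + δb²) = √(0.185 + 0.0289) = 0.462, so δu/u = 0.146.
Q is then a monomial in u, q:
δQ/Q = √((δu/u)² + (-1·δq/q)²) = √(0.0214 + 0.00488) = 0.162
Q = 0.0387, so δQ = 0.162 × 0.0387 = 0.00628.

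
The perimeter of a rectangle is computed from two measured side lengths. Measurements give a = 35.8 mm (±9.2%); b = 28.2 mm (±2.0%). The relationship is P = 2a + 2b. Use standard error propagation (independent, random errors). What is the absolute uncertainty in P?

6.68 mm

Each term contributes (cᵢ δxᵢ)² to (δP)²:
  (2·δa)² = 43.4;  (2·δb)² = 1.27
δP = √(44.7) = 6.68 mm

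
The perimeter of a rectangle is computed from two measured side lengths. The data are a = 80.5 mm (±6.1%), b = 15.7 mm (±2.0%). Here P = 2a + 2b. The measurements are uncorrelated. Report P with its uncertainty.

P is a linear combination, so absolute uncertainties add in quadrature:
  (2·δa)² = 96.5;  (2·δb)² = 0.394
δP = √(96.8) = 9.84 mm
P = 192 mm.

192 ± 9.84 mm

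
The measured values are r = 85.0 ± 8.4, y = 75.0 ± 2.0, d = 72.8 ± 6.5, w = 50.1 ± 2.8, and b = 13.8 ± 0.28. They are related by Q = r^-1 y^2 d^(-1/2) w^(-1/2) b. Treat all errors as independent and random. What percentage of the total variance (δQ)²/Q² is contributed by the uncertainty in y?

(δQ/Q)² = (-1·δr/r)² + (2·δy/y)² + (−½·δd/d)² + (−½·δw/w)² + (1·δb/b)²
  r term: (-1×0.0988)² = 0.00977
  y term: (2×0.0267)² = 0.00284
  d term: (-0.5×0.0893)² = 0.00199
  w term: (-0.5×0.0559)² = 0.000781
  b term: (1×0.0203)² = 0.000412
Total = 0.0158. Share from y = 0.00284/0.0158 = 0.180.

18.0%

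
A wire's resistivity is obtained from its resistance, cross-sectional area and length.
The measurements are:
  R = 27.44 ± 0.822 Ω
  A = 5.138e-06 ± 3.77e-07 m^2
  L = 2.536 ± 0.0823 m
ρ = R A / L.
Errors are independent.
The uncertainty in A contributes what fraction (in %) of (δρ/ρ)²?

73.4%

(δρ/ρ)² = (1·δR/R)² + (1·δA/A)² + (-1·δL/L)²
  R term: (1×0.0300)² = 0.000897
  A term: (1×0.0734)² = 0.00538
  L term: (-1×0.0325)² = 0.00105
Total = 0.00733. Share from A = 0.00538/0.00733 = 0.734.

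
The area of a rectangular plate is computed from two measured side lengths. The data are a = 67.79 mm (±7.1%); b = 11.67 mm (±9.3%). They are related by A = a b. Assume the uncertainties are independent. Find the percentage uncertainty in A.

Since A is a product/quotient, work with relative uncertainties:
  (1·δa/a)² = (1×0.0710)² = 0.00504;  (1·δb/b)² = (1×0.0930)² = 0.00865
δA/A = √(0.0137) = 0.117

11.7%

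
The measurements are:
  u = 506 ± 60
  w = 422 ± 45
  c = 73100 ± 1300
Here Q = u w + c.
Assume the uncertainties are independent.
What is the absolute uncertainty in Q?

Let p = u·w = 2.14e+05. δp/p = √((1·δu/u)² + (1·δw/w)²) = √(0.0141 + 0.0114) = 0.159, so δp = 34100.
Q = p + c: δQ = √(δp² + δc²) = √(1.16e+09 + 1.69e+06) = 34100

34100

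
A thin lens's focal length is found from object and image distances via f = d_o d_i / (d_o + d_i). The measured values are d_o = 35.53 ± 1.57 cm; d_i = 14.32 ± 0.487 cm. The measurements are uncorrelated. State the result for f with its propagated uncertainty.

∂f/∂d_o = (d_i/(d_o+d_i))² = 0.0825;  ∂f/∂d_i = (d_o/(d_o+d_i))² = 0.508
δf = √((∂f/∂d_o · δd_o)² + (∂f/∂d_i · δd_i)²) = √(0.0168 + 0.0612) = 0.279 cm
f = 10.21 cm.

10.21 ± 0.279 cm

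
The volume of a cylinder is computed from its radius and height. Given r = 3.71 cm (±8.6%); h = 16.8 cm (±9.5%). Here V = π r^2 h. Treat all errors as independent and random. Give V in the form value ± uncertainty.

726 ± 143 cm^3

Each factor contributes (exponent × relative error)² to (δV/V)²:
  (2·δr/r)² = (2×0.0860)² = 0.0296;  (1·δh/h)² = (1×0.0950)² = 0.00903
δV/V = √(0.0386) = 0.196
V = 726 cm^3, so δV = 0.196 × 726 = 143 cm^3.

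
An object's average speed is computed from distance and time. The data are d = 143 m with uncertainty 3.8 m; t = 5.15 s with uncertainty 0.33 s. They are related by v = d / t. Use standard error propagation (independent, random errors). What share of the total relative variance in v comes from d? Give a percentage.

(δv/v)² = (1·δd/d)² + (-1·δt/t)²
  d term: (1×0.0266)² = 0.000706
  t term: (-1×0.0641)² = 0.00411
Total = 0.00481. Share from d = 0.000706/0.00481 = 0.147.

14.7%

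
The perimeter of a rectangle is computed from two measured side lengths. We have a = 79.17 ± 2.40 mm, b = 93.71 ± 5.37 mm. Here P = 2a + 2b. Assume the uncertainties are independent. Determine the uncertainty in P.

11.8 mm

Absolute uncertainties add in quadrature for a linear combination:
  (2·δa)² = 23.0;  (2·δb)² = 115
δP = √(138) = 11.8 mm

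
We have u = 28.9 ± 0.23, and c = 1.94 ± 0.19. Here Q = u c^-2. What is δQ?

Q is a product of powers, so relative uncertainties combine in quadrature:
  (1·δu/u)² = (1×0.00796)² = 6.33e-05;  (-2·δc/c)² = (-2×0.0979)² = 0.0384
δQ/Q = √(0.0384) = 0.196
Q = 7.68, so δQ = 0.196 × 7.68 = 1.51.

1.51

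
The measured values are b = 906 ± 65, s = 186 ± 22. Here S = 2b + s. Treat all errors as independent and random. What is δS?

132

Sums and differences: (δS)² = Σ (cᵢ δxᵢ)².
  (2·δb)² = 16900;  (δs)² = 484
δS = √(17400) = 132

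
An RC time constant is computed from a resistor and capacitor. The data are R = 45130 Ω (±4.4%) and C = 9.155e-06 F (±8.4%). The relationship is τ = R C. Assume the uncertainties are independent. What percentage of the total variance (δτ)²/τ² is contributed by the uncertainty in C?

78.5%

(δτ/τ)² = (1·δR/R)² + (1·δC/C)²
  R term: (1×0.0440)² = 0.00194
  C term: (1×0.0840)² = 0.00706
Total = 0.00899. Share from C = 0.00706/0.00899 = 0.785.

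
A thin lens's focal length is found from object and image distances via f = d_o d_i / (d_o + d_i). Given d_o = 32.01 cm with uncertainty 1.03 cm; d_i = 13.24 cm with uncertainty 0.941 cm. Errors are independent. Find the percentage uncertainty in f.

∂f/∂d_o = (d_i/(d_o+d_i))² = 0.0856;  ∂f/∂d_i = (d_o/(d_o+d_i))² = 0.500
δf = √((∂f/∂d_o · δd_o)² + (∂f/∂d_i · δd_i)²) = √(0.00778 + 0.222) = 0.479 cm
f = 9.366 cm, so δf/f = 0.479/9.366 = 0.0512.

5.12%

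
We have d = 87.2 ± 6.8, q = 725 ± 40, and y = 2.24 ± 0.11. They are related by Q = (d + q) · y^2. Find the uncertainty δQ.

449

Let u = d + q = 812. δu = √(δd² + δq²) = √(46.2 + 1600) = 40.6, so δu/u = 0.0500.
Q is then a monomial in u, y:
δQ/Q = √((δu/u)² + (2·δy/y)²) = √(0.00250 + 0.00965) = 0.110
Q = 4080, so δQ = 0.110 × 4080 = 449.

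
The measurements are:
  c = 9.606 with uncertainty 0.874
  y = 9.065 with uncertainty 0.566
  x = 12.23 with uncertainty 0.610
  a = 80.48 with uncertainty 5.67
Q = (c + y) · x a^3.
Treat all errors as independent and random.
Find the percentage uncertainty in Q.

Let u = c + y = 18.67. δu = √(δc² + δy²) = √(0.764 + 0.320) = 1.04, so δu/u = 0.0558.
Q is then a monomial in u, x, a:
δQ/Q = √((δu/u)² + (1·δx/x)² + (3·δa/a)²) = √(0.00311 + 0.00249 + 0.0447) = 0.224

22.4%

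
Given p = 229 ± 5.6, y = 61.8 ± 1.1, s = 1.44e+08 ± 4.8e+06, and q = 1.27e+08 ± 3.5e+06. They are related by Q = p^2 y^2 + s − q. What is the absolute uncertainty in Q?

1.35e+07

Let w = p^2·y^2 = 2e+08. δw/w = √((2·δp/p)² + (2·δy/y)²) = √(0.00239 + 0.00127) = 0.0605, so δw = 1.21e+07.
Q = w + s − q: δQ = √(δw² + δs² + δq²) = √(1.47e+14 + 2.3e+13 + 1.22e+13) = 1.35e+07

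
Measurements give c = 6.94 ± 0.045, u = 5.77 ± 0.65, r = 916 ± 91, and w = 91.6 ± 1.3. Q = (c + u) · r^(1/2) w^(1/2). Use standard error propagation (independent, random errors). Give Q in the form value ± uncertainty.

Let h = c + u = 12.7. δh = √(δc² + δu²) = √(0.00202 + 0.423) = 0.652, so δh/h = 0.0513.
Q is then a monomial in h, r, w:
δQ/Q = √((δh/h)² + (½·δr/r)² + (½·δw/w)²) = √(0.00263 + 0.00247 + 5.04e-05) = 0.0717
Q = 3680, so δQ = 0.0717 × 3680 = 264.

3680 ± 264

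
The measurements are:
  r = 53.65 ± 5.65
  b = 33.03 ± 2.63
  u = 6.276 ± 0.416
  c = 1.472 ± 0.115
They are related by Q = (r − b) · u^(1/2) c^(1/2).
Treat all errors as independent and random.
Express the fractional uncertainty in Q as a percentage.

Let w = r − b = 20.62. δw = √(δr² + δb²) = √(31.9 + 6.92) = 6.23, so δw/w = 0.302.
Q is then a monomial in w, u, c:
δQ/Q = √((δw/w)² + (½·δu/u)² + (½·δc/c)²) = √(0.0913 + 0.00110 + 0.00153) = 0.307

30.7%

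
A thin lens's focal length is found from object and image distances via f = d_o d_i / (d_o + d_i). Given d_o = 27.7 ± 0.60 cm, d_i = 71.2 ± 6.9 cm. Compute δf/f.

∂f/∂d_o = (d_i/(d_o+d_i))² = 0.518;  ∂f/∂d_i = (d_o/(d_o+d_i))² = 0.0784
δf = √((∂f/∂d_o · δd_o)² + (∂f/∂d_i · δd_i)²) = √(0.0967 + 0.293) = 0.624 cm
f = 19.9 cm, so δf/f = 0.624/19.9 = 0.0313.

0.0313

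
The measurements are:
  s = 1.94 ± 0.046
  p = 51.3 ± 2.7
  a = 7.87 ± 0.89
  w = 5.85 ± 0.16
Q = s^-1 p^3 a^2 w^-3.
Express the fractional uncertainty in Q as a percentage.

Relative error in a monomial: (δQ/Q)² = Σ (nᵢ · δxᵢ/xᵢ)².
  (-1·δs/s)² = (-1×0.0237)² = 0.000562;  (3·δp/p)² = (3×0.0526)² = 0.0249;  (2·δa/a)² = (2×0.113)² = 0.0512;  (-3·δw/w)² = (-3×0.0274)² = 0.00673
δQ/Q = √(0.0834) = 0.289

28.9%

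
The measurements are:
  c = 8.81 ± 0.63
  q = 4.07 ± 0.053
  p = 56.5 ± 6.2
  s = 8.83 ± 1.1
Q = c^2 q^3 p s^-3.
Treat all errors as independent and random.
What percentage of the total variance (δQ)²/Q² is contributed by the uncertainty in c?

11.8%

(δQ/Q)² = (2·δc/c)² + (3·δq/q)² + (1·δp/p)² + (-3·δs/s)²
  c term: (2×0.0715)² = 0.0205
  q term: (3×0.0130)² = 0.00153
  p term: (1×0.110)² = 0.0120
  s term: (-3×0.125)² = 0.140
Total = 0.174. Share from c = 0.0205/0.174 = 0.118.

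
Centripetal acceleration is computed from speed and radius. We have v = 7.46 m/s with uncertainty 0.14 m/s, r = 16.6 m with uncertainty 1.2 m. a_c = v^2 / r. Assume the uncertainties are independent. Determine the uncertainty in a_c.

0.273 m/s^2

Each factor contributes (exponent × relative error)² to (δa_c/a_c)²:
  (2·δv/v)² = (2×0.0188)² = 0.00141;  (-1·δr/r)² = (-1×0.0723)² = 0.00523
δa_c/a_c = √(0.00663) = 0.0815
a_c = 3.35 m/s^2, so δa_c = 0.0815 × 3.35 = 0.273 m/s^2.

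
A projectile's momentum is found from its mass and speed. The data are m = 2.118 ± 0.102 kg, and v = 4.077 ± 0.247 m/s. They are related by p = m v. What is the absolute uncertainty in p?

0.668 kg·m/s

Each factor contributes (exponent × relative error)² to (δp/p)²:
  (1·δm/m)² = (1×0.0482)² = 0.00232;  (1·δv/v)² = (1×0.0606)² = 0.00367
δp/p = √(0.00599) = 0.0774
p = 8.635 kg·m/s, so δp = 0.0774 × 8.635 = 0.668 kg·m/s.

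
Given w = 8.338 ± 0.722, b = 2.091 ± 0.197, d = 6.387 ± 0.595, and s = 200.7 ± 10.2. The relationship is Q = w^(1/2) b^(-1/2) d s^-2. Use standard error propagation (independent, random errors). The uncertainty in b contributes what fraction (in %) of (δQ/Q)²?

9.60%

(δQ/Q)² = (½·δw/w)² + (−½·δb/b)² + (1·δd/d)² + (-2·δs/s)²
  w term: (0.5×0.0866)² = 0.00187
  b term: (-0.5×0.0942)² = 0.00222
  d term: (1×0.0932)² = 0.00868
  s term: (-2×0.0508)² = 0.0103
Total = 0.0231. Share from b = 0.00222/0.0231 = 0.0960.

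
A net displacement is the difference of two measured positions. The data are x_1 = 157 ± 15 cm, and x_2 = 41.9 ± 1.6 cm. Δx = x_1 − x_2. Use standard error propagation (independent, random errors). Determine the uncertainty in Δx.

15.1 cm

Absolute uncertainties add in quadrature for a linear combination:
  (δx_1)² = 225;  (δx_2)² = 2.56
δΔx = √(228) = 15.1 cm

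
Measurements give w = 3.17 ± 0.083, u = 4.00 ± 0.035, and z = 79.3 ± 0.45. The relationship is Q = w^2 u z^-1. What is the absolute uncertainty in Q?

Q is a product of powers, so relative uncertainties combine in quadrature:
  (2·δw/w)² = (2×0.0262)² = 0.00274;  (1·δu/u)² = (1×0.00875)² = 7.66e-05;  (-1·δz/z)² = (-1×0.00567)² = 3.22e-05
δQ/Q = √(0.00285) = 0.0534
Q = 0.507, so δQ = 0.0534 × 0.507 = 0.0271.

0.0271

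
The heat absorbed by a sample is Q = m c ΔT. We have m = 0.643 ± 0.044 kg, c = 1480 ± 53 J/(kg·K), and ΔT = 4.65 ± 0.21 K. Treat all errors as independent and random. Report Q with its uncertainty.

4430 ± 396 J

Relative error in a monomial: (δQ/Q)² = Σ (nᵢ · δxᵢ/xᵢ)².
  (1·δm/m)² = (1×0.0684)² = 0.00468;  (1·δc/c)² = (1×0.0358)² = 0.00128;  (1·δΔT/ΔT)² = (1×0.0452)² = 0.00204
δQ/Q = √(0.00800) = 0.0895
Q = 4430 J, so δQ = 0.0895 × 4430 = 396 J.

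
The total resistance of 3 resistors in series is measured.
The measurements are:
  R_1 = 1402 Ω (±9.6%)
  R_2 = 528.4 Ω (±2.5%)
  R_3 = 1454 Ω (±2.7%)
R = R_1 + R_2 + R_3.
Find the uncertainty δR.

141 Ω

R is a linear combination, so absolute uncertainties add in quadrature:
  (δR_1)² = 18100;  (δR_2)² = 175;  (δR_3)² = 1540
δR = √(19800) = 141 Ω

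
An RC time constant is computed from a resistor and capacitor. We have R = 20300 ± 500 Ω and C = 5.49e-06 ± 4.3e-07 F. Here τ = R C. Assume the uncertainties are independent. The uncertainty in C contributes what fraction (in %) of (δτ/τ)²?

(δτ/τ)² = (1·δR/R)² + (1·δC/C)²
  R term: (1×0.0246)² = 0.000607
  C term: (1×0.0783)² = 0.00613
Total = 0.00674. Share from C = 0.00613/0.00674 = 0.910.

91.0%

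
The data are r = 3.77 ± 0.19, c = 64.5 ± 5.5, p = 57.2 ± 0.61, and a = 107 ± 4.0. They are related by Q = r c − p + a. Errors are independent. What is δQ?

Let w = r·c = 243. δw/w = √((1·δr/r)² + (1·δc/c)²) = √(0.00254 + 0.00727) = 0.0991, so δw = 24.1.
Q = w − p + a: δQ = √(δw² + δp² + δa²) = √(580 + 0.372 + 16.0) = 24.4

24.4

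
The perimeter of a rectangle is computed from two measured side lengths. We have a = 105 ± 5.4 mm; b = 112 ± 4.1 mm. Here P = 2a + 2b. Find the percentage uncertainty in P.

P is a linear combination, so absolute uncertainties add in quadrature:
  (2·δa)² = 117;  (2·δb)² = 67.2
δP = √(184) = 13.6 mm
P = 434 mm, so δP/P = 13.6/434 = 0.0312.

3.12%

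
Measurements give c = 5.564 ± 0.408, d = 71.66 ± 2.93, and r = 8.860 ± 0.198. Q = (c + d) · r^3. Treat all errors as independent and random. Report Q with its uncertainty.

53710 ± 4150

Let u = c + d = 77.22. δu = √(δc² + δd²) = √(0.166 + 8.58) = 2.96, so δu/u = 0.0383.
Q is then a monomial in u, r:
δQ/Q = √((δu/u)² + (3·δr/r)²) = √(0.00147 + 0.00449) = 0.0772
Q = 53710, so δQ = 0.0772 × 53710 = 4150.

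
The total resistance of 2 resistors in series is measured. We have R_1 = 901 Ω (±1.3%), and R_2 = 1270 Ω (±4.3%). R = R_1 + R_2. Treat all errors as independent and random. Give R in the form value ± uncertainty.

R is a linear combination, so absolute uncertainties add in quadrature:
  (δR_1)² = 137;  (δR_2)² = 2980
δR = √(3120) = 55.9 Ω
R = 2170 Ω.

2170 ± 55.9 Ω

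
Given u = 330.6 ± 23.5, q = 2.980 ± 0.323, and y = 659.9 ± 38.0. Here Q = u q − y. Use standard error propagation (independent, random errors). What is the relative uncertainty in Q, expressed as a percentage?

Let p = u·q = 985.2. δp/p = √((1·δu/u)² + (1·δq/q)²) = √(0.00505 + 0.0117) = 0.130, so δp = 128.
Q = p − y: δQ = √(δp² + δy²) = √(16300 + 1440) = 133
Q = 325.3, so δQ/Q = 133/325.3 = 0.410.

41.0%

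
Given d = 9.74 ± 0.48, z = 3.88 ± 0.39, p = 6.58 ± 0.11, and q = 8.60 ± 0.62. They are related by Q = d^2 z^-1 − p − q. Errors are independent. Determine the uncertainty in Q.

Let w = d^2·z^-1 = 24.5. δw/w = √((2·δd/d)² + (-1·δz/z)²) = √(0.00971 + 0.0101) = 0.141, so δw = 3.44.
Q = w − p − q: δQ = √(δw² + δp² + δq²) = √(11.8 + 0.0121 + 0.384) = 3.50

3.50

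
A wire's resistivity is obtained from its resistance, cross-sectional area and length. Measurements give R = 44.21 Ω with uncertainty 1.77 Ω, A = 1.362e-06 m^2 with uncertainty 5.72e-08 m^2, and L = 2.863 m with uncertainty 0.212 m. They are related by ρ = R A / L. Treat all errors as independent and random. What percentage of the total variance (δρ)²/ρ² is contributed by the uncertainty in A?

(δρ/ρ)² = (1·δR/R)² + (1·δA/A)² + (-1·δL/L)²
  R term: (1×0.0400)² = 0.00160
  A term: (1×0.0420)² = 0.00176
  L term: (-1×0.0740)² = 0.00548
Total = 0.00885. Share from A = 0.00176/0.00885 = 0.199.

19.9%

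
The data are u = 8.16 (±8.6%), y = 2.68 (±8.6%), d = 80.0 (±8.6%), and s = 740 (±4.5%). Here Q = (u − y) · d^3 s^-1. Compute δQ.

1120

Let w = u − y = 5.48. δw = √(δu² + δy²) = √(0.492 + 0.0531) = 0.739, so δw/w = 0.135.
Q is then a monomial in w, d, s:
δQ/Q = √((δw/w)² + (3·δd/d)² + (-1·δs/s)²) = √(0.0182 + 0.0666 + 0.00202) = 0.295
Q = 3790, so δQ = 0.295 × 3790 = 1120.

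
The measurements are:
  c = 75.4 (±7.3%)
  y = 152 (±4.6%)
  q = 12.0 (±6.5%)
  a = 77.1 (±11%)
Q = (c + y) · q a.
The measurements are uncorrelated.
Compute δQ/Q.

Let u = c + y = 227. δu = √(δc² + δy²) = √(30.3 + 48.9) = 8.90, so δu/u = 0.0391.
Q is then a monomial in u, q, a:
δQ/Q = √((δu/u)² + (1·δq/q)² + (1·δa/a)²) = √(0.00153 + 0.00423 + 0.0121) = 0.134

0.134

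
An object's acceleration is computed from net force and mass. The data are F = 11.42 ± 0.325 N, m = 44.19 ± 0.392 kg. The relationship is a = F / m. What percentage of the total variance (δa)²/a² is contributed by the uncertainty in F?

(δa/a)² = (1·δF/F)² + (-1·δm/m)²
  F term: (1×0.0285)² = 0.000810
  m term: (-1×0.00887)² = 7.87e-05
Total = 0.000889. Share from F = 0.000810/0.000889 = 0.911.

91.1%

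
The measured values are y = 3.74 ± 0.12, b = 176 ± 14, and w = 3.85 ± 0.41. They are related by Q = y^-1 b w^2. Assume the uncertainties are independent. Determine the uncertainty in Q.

160

Since Q is a product/quotient, work with relative uncertainties:
  (-1·δy/y)² = (-1×0.0321)² = 0.00103;  (1·δb/b)² = (1×0.0795)² = 0.00633;  (2·δw/w)² = (2×0.106)² = 0.0454
δQ/Q = √(0.0527) = 0.230
Q = 698, so δQ = 0.230 × 698 = 160.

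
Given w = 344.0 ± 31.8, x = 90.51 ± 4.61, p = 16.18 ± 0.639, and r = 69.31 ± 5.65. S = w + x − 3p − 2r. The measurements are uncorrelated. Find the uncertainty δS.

34.1

Absolute uncertainties add in quadrature for a linear combination:
  (δw)² = 1010;  (δx)² = 21.3;  (3·δp)² = 3.67;  (2·δr)² = 128
δS = √(1160) = 34.1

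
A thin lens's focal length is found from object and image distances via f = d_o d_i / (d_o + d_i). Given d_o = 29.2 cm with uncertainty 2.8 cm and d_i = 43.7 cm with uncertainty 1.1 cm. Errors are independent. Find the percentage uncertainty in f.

5.84%

∂f/∂d_o = (d_i/(d_o+d_i))² = 0.359;  ∂f/∂d_i = (d_o/(d_o+d_i))² = 0.160
δf = √((∂f/∂d_o · δd_o)² + (∂f/∂d_i · δd_i)²) = √(1.01 + 0.0311) = 1.02 cm
f = 17.5 cm, so δf/f = 1.02/17.5 = 0.0584.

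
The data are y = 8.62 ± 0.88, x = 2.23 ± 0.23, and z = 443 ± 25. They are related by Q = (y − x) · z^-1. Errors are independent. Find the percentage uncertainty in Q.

Let u = y − x = 6.39. δu = √(δy² + δx²) = √(0.774 + 0.0529) = 0.910, so δu/u = 0.142.
Q is then a monomial in u, z:
δQ/Q = √((δu/u)² + (-1·δz/z)²) = √(0.0203 + 0.00318) = 0.153

15.3%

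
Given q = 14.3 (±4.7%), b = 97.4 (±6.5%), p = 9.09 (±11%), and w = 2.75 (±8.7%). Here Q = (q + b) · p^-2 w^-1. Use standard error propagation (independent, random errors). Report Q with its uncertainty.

0.492 ± 0.120

Let u = q + b = 112. δu = √(δq² + δb²) = √(0.452 + 40.1) = 6.37, so δu/u = 0.0570.
Q is then a monomial in u, p, w:
δQ/Q = √((δu/u)² + (-2·δp/p)² + (-1·δw/w)²) = √(0.00325 + 0.0484 + 0.00757) = 0.243
Q = 0.492, so δQ = 0.243 × 0.492 = 0.120.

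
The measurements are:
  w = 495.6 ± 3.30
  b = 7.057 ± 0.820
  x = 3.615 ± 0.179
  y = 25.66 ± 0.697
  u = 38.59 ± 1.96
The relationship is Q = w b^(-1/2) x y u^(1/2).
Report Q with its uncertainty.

107500 ± 9160

Relative error in a monomial: (δQ/Q)² = Σ (nᵢ · δxᵢ/xᵢ)².
  (1·δw/w)² = (1×0.00666)² = 4.43e-05;  (−½·δb/b)² = (-0.5×0.116)² = 0.00338;  (1·δx/x)² = (1×0.0495)² = 0.00245;  (1·δy/y)² = (1×0.0272)² = 0.000738;  (½·δu/u)² = (0.5×0.0508)² = 0.000645
δQ/Q = √(0.00725) = 0.0852
Q = 107500, so δQ = 0.0852 × 107500 = 9160.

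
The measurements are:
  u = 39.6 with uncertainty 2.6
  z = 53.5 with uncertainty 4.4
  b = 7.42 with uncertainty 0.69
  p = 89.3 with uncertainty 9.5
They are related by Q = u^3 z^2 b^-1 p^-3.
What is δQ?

14.1

Each factor contributes (exponent × relative error)² to (δQ/Q)²:
  (3·δu/u)² = (3×0.0657)² = 0.0388;  (2·δz/z)² = (2×0.0822)² = 0.0271;  (-1·δb/b)² = (-1×0.0930)² = 0.00865;  (-3·δp/p)² = (-3×0.106)² = 0.102
δQ/Q = √(0.176) = 0.420
Q = 33.6, so δQ = 0.420 × 33.6 = 14.1.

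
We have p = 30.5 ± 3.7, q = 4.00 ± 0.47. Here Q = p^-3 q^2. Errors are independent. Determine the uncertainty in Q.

Products/powers → add relative errors in quadrature, weighted by exponent:
  (-3·δp/p)² = (-3×0.121)² = 0.132;  (2·δq/q)² = (2×0.117)² = 0.0552
δQ/Q = √(0.188) = 0.433
Q = 0.000564, so δQ = 0.433 × 0.000564 = 0.000244.

0.000244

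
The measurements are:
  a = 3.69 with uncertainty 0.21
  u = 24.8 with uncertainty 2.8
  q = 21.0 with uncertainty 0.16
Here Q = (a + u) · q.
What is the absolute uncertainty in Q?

59.1

Let w = a + u = 28.5. δw = √(δa² + δu²) = √(0.0441 + 7.84) = 2.81, so δw/w = 0.0986.
Q is then a monomial in w, q:
δQ/Q = √((δw/w)² + (1·δq/q)²) = √(0.00971 + 5.8e-05) = 0.0989
Q = 598, so δQ = 0.0989 × 598 = 59.1.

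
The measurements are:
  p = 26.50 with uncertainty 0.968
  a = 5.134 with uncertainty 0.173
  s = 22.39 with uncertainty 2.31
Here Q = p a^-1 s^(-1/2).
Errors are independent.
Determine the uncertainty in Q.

0.0781

Products/powers → add relative errors in quadrature, weighted by exponent:
  (1·δp/p)² = (1×0.0365)² = 0.00133;  (-1·δa/a)² = (-1×0.0337)² = 0.00114;  (−½·δs/s)² = (-0.5×0.103)² = 0.00266
δQ/Q = √(0.00513) = 0.0716
Q = 1.091, so δQ = 0.0716 × 1.091 = 0.0781.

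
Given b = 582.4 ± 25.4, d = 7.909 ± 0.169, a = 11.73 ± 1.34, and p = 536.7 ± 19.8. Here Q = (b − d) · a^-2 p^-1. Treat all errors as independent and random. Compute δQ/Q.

Let u = b − d = 574.5. δu = √(δb² + δd²) = √(645 + 0.0286) = 25.4, so δu/u = 0.0442.
Q is then a monomial in u, a, p:
δQ/Q = √((δu/u)² + (-2·δa/a)² + (-1·δp/p)²) = √(0.00195 + 0.0522 + 0.00136) = 0.236

0.236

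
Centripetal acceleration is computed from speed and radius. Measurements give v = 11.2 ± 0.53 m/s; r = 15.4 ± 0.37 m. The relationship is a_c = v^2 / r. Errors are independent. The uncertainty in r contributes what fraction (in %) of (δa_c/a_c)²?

6.05%

(δa_c/a_c)² = (2·δv/v)² + (-1·δr/r)²
  v term: (2×0.0473)² = 0.00896
  r term: (-1×0.0240)² = 0.000577
Total = 0.00953. Share from r = 0.000577/0.00953 = 0.0605.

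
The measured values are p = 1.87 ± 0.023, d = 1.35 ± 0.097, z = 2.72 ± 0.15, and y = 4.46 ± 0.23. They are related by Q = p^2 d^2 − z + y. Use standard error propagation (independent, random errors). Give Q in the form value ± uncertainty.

8.11 ± 0.969

Let w = p^2·d^2 = 6.37. δw/w = √((2·δp/p)² + (2·δd/d)²) = √(0.000605 + 0.0207) = 0.146, so δw = 0.929.
Q = w − z + y: δQ = √(δw² + δz² + δy²) = √(0.863 + 0.0225 + 0.0529) = 0.969
Q = 8.11.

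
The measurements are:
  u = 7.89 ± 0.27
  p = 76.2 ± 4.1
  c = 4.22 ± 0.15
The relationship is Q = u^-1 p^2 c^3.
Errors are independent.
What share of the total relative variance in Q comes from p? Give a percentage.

(δQ/Q)² = (-1·δu/u)² + (2·δp/p)² + (3·δc/c)²
  u term: (-1×0.0342)² = 0.00117
  p term: (2×0.0538)² = 0.0116
  c term: (3×0.0355)² = 0.0114
Total = 0.0241. Share from p = 0.0116/0.0241 = 0.480.

48.0%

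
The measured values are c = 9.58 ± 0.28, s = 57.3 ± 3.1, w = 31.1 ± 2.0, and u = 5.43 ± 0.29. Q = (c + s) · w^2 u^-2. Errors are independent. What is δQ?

Let h = c + s = 66.9. δh = √(δc² + δs²) = √(0.0784 + 9.61) = 3.11, so δh/h = 0.0465.
Q is then a monomial in h, w, u:
δQ/Q = √((δh/h)² + (2·δw/w)² + (-2·δu/u)²) = √(0.00217 + 0.0165 + 0.0114) = 0.174
Q = 2190, so δQ = 0.174 × 2190 = 381.

381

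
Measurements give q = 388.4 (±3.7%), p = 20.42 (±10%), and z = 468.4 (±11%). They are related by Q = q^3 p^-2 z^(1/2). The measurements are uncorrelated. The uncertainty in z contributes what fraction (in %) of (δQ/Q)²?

5.47%

(δQ/Q)² = (3·δq/q)² + (-2·δp/p)² + (½·δz/z)²
  q term: (3×0.0370)² = 0.0123
  p term: (-2×0.100)² = 0.0400
  z term: (0.5×0.110)² = 0.00302
Total = 0.0553. Share from z = 0.00302/0.0553 = 0.0547.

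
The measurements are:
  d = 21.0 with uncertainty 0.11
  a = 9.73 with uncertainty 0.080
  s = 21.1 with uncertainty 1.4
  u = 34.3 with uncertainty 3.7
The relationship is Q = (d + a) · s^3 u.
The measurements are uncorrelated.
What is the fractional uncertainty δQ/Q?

0.226

Let w = d + a = 30.7. δw = √(δd² + δa²) = √(0.0121 + 0.00640) = 0.136, so δw/w = 0.00443.
Q is then a monomial in w, s, u:
δQ/Q = √((δw/w)² + (3·δs/s)² + (1·δu/u)²) = √(1.96e-05 + 0.0396 + 0.0116) = 0.226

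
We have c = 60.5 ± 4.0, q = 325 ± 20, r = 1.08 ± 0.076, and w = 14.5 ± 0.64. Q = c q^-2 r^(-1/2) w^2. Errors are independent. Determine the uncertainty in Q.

0.0196

Products/powers → add relative errors in quadrature, weighted by exponent:
  (1·δc/c)² = (1×0.0661)² = 0.00437;  (-2·δq/q)² = (-2×0.0615)² = 0.0151;  (−½·δr/r)² = (-0.5×0.0704)² = 0.00124;  (2·δw/w)² = (2×0.0441)² = 0.00779
δQ/Q = √(0.0285) = 0.169
Q = 0.116, so δQ = 0.169 × 0.116 = 0.0196.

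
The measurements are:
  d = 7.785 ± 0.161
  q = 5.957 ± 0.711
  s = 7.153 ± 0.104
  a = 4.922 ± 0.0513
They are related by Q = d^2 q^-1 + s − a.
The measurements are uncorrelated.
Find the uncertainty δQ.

Let p = d^2·q^-1 = 10.17. δp/p = √((2·δd/d)² + (-1·δq/q)²) = √(0.00171 + 0.0142) = 0.126, so δp = 1.29.
Q = p + s − a: δQ = √(δp² + δs² + δa²) = √(1.65 + 0.0108 + 0.00263) = 1.29

1.29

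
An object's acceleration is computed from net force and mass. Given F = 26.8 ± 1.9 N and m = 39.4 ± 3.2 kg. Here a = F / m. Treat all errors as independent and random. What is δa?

For a monomial a ∝ F, m^-1, fractional errors add in quadrature:
  (1·δF/F)² = (1×0.0709)² = 0.00503;  (-1·δm/m)² = (-1×0.0812)² = 0.00660
δa/a = √(0.0116) = 0.108
a = 0.680 m/s^2, so δa = 0.108 × 0.680 = 0.0733 m/s^2.

0.0733 m/s^2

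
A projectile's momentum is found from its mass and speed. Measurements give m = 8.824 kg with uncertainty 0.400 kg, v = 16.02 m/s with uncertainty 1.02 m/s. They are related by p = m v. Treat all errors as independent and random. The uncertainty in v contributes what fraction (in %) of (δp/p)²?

66.4%

(δp/p)² = (1·δm/m)² + (1·δv/v)²
  m term: (1×0.0453)² = 0.00205
  v term: (1×0.0637)² = 0.00405
Total = 0.00611. Share from v = 0.00405/0.00611 = 0.664.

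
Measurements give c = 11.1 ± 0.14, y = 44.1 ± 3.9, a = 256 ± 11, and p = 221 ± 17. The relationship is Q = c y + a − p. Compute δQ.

48.2

Let w = c·y = 490. δw/w = √((1·δc/c)² + (1·δy/y)²) = √(0.000159 + 0.00782) = 0.0893, so δw = 43.7.
Q = w + a − p: δQ = √(δw² + δa² + δp²) = √(1910 + 121 + 289) = 48.2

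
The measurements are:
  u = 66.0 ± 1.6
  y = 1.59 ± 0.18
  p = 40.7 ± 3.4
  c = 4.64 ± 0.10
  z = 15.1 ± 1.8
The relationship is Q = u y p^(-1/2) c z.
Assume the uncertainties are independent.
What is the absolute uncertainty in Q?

Each factor contributes (exponent × relative error)² to (δQ/Q)²:
  (1·δu/u)² = (1×0.0242)² = 0.000588;  (1·δy/y)² = (1×0.113)² = 0.0128;  (−½·δp/p)² = (-0.5×0.0835)² = 0.00174;  (1·δc/c)² = (1×0.0216)² = 0.000464;  (1·δz/z)² = (1×0.119)² = 0.0142
δQ/Q = √(0.0298) = 0.173
Q = 1150, so δQ = 0.173 × 1150 = 199.

199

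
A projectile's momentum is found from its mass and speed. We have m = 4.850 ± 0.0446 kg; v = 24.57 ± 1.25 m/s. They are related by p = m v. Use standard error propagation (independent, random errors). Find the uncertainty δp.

6.16 kg·m/s

Since p is a product/quotient, work with relative uncertainties:
  (1·δm/m)² = (1×0.00920)² = 8.46e-05;  (1·δv/v)² = (1×0.0509)² = 0.00259
δp/p = √(0.00267) = 0.0517
p = 119.2 kg·m/s, so δp = 0.0517 × 119.2 = 6.16 kg·m/s.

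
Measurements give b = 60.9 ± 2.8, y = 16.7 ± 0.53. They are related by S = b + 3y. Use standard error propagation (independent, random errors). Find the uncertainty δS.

Sums and differences: (δS)² = Σ (cᵢ δxᵢ)².
  (δb)² = 7.84;  (3·δy)² = 2.53
δS = √(10.4) = 3.22

3.22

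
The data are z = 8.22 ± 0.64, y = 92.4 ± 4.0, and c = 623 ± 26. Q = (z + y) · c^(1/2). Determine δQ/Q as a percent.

4.53%

Let u = z + y = 101. δu = √(δz² + δy²) = √(0.410 + 16.0) = 4.05, so δu/u = 0.0403.
Q is then a monomial in u, c:
δQ/Q = √((δu/u)² + (½·δc/c)²) = √(0.00162 + 0.000435) = 0.0453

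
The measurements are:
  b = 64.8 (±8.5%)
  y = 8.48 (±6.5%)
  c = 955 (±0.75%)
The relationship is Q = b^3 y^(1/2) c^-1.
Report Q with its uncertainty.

Relative error in a monomial: (δQ/Q)² = Σ (nᵢ · δxᵢ/xᵢ)².
  (3·δb/b)² = (3×0.0850)² = 0.0650;  (½·δy/y)² = (0.5×0.0650)² = 0.00106;  (-1·δc/c)² = (-1×0.00750)² = 5.62e-05
δQ/Q = √(0.0661) = 0.257
Q = 830, so δQ = 0.257 × 830 = 213.

830 ± 213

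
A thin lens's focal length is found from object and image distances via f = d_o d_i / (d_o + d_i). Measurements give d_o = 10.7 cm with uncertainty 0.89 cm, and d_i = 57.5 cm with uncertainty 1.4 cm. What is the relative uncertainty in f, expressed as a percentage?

7.02%

∂f/∂d_o = (d_i/(d_o+d_i))² = 0.711;  ∂f/∂d_i = (d_o/(d_o+d_i))² = 0.0246
δf = √((∂f/∂d_o · δd_o)² + (∂f/∂d_i · δd_i)²) = √(0.400 + 0.00119) = 0.634 cm
f = 9.02 cm, so δf/f = 0.634/9.02 = 0.0702.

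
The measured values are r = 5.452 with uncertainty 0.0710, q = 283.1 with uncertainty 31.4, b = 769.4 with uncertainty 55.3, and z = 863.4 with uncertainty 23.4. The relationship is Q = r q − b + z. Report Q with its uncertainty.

Let p = r·q = 1543. δp/p = √((1·δr/r)² + (1·δq/q)²) = √(0.000170 + 0.0123) = 0.112, so δp = 172.
Q = p − b + z: δQ = √(δp² + δb² + δz²) = √(29700 + 3060 + 548) = 183
Q = 1637.

1637 ± 183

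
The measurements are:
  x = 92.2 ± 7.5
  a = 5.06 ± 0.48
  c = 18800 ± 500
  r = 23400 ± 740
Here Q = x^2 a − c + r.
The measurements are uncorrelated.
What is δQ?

8150

Let p = x^2·a = 43000. δp/p = √((2·δx/x)² + (1·δa/a)²) = √(0.0265 + 0.00900) = 0.188, so δp = 8100.
Q = p − c + r: δQ = √(δp² + δc² + δr²) = √(6.56e+07 + 2.5e+05 + 5.48e+05) = 8150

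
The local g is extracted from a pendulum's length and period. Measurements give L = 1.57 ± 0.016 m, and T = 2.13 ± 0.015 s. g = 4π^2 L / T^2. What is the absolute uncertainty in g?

0.238 m/s^2

For a monomial g ∝ L, T^-2, fractional errors add in quadrature:
  (1·δL/L)² = (1×0.0102)² = 0.000104;  (-2·δT/T)² = (-2×0.00704)² = 0.000198
δg/g = √(0.000302) = 0.0174
g = 13.7 m/s^2, so δg = 0.0174 × 13.7 = 0.238 m/s^2.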